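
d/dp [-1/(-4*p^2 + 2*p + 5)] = 2*(1 - 4*p)/(-4*p^2 + 2*p + 5)^2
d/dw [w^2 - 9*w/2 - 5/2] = 2*w - 9/2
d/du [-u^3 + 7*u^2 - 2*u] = -3*u^2 + 14*u - 2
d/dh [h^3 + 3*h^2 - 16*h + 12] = 3*h^2 + 6*h - 16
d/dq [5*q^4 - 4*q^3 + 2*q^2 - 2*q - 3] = 20*q^3 - 12*q^2 + 4*q - 2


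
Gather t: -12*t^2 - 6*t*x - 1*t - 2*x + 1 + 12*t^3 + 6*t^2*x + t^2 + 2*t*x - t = 12*t^3 + t^2*(6*x - 11) + t*(-4*x - 2) - 2*x + 1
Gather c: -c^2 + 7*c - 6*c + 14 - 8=-c^2 + c + 6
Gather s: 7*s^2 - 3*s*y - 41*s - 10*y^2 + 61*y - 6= 7*s^2 + s*(-3*y - 41) - 10*y^2 + 61*y - 6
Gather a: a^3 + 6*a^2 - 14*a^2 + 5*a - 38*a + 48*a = a^3 - 8*a^2 + 15*a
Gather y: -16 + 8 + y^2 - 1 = y^2 - 9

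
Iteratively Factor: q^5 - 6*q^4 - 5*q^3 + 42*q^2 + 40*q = (q - 5)*(q^4 - q^3 - 10*q^2 - 8*q) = (q - 5)*(q + 1)*(q^3 - 2*q^2 - 8*q) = (q - 5)*(q - 4)*(q + 1)*(q^2 + 2*q) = q*(q - 5)*(q - 4)*(q + 1)*(q + 2)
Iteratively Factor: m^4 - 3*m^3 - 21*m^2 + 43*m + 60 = (m + 4)*(m^3 - 7*m^2 + 7*m + 15) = (m - 3)*(m + 4)*(m^2 - 4*m - 5) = (m - 3)*(m + 1)*(m + 4)*(m - 5)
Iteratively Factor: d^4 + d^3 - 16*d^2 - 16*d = (d + 4)*(d^3 - 3*d^2 - 4*d) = d*(d + 4)*(d^2 - 3*d - 4) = d*(d + 1)*(d + 4)*(d - 4)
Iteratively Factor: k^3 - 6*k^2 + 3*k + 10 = (k + 1)*(k^2 - 7*k + 10) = (k - 2)*(k + 1)*(k - 5)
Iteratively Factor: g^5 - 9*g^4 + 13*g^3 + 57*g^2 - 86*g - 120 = (g + 1)*(g^4 - 10*g^3 + 23*g^2 + 34*g - 120) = (g - 5)*(g + 1)*(g^3 - 5*g^2 - 2*g + 24) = (g - 5)*(g - 4)*(g + 1)*(g^2 - g - 6) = (g - 5)*(g - 4)*(g + 1)*(g + 2)*(g - 3)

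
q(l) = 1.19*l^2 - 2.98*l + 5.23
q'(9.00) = 18.44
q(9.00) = 74.80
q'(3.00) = 4.16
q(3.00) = 7.00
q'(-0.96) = -5.26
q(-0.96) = 9.19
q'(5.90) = 11.06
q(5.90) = 29.07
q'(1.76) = 1.21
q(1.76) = 3.67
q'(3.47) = 5.28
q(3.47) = 9.22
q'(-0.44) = -4.03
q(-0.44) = 6.77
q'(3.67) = 5.75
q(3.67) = 10.32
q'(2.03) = 1.85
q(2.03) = 4.08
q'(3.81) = 6.09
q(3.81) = 11.15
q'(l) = 2.38*l - 2.98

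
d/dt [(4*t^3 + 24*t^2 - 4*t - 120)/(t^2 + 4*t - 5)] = 4*(t^2 - 2*t + 5)/(t^2 - 2*t + 1)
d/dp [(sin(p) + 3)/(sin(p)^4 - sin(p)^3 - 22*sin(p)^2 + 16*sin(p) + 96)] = (-3*sin(p)^4 - 10*sin(p)^3 + 31*sin(p)^2 + 132*sin(p) + 48)*cos(p)/(sin(p)^4 - sin(p)^3 - 22*sin(p)^2 + 16*sin(p) + 96)^2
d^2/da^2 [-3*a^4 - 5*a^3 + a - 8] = 6*a*(-6*a - 5)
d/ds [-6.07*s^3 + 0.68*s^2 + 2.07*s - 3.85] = -18.21*s^2 + 1.36*s + 2.07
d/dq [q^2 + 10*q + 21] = 2*q + 10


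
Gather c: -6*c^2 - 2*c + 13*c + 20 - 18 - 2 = -6*c^2 + 11*c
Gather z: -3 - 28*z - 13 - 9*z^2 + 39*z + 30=-9*z^2 + 11*z + 14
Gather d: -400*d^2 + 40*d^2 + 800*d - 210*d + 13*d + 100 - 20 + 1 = -360*d^2 + 603*d + 81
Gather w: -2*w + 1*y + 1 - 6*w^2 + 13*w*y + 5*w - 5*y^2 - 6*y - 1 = -6*w^2 + w*(13*y + 3) - 5*y^2 - 5*y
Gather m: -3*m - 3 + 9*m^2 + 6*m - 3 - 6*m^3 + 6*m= -6*m^3 + 9*m^2 + 9*m - 6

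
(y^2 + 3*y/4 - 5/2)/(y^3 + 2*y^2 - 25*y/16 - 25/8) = 4/(4*y + 5)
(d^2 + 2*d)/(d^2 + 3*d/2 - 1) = 2*d/(2*d - 1)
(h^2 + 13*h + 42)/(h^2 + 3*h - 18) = (h + 7)/(h - 3)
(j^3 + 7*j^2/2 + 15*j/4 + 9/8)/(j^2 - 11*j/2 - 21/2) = (j^2 + 2*j + 3/4)/(j - 7)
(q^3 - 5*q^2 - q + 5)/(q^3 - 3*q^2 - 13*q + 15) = (q + 1)/(q + 3)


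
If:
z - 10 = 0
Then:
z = 10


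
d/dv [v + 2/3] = 1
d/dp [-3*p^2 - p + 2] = -6*p - 1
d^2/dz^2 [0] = 0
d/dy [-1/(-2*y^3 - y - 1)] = (-6*y^2 - 1)/(2*y^3 + y + 1)^2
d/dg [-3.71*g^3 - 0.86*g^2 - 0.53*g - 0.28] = -11.13*g^2 - 1.72*g - 0.53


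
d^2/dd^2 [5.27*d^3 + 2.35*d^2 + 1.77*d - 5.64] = 31.62*d + 4.7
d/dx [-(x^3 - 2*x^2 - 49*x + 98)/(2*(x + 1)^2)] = (-x^3 - 3*x^2 - 45*x + 245)/(2*(x^3 + 3*x^2 + 3*x + 1))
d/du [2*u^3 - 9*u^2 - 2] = 6*u*(u - 3)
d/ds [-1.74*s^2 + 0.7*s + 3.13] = 0.7 - 3.48*s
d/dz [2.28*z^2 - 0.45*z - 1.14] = 4.56*z - 0.45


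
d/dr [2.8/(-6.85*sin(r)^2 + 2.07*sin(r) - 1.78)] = (38.36*sin(r) - 5.796)*cos(r)/(6.85*sin(r)^2 - 2.07*sin(r) + 1.78)^2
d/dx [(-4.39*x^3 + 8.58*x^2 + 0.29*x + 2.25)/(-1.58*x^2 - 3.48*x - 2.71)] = (6.9362*x^4 + 30.5544*x^3 + 6.29049999999999*x^2 - 39.3936*x + 7.0441)/(2.4964*x^4 + 10.9968*x^3 + 20.674*x^2 + 18.8616*x + 7.3441)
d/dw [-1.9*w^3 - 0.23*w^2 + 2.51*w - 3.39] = -5.7*w^2 - 0.46*w + 2.51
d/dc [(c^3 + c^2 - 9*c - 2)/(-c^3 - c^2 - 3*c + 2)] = 12*(-2*c^3 - c^2 - 2)/(c^6 + 2*c^5 + 7*c^4 + 2*c^3 + 5*c^2 - 12*c + 4)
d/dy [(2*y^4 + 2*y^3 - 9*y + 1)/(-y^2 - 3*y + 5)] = (-4*y^5 - 20*y^4 + 28*y^3 + 21*y^2 + 2*y - 42)/(y^4 + 6*y^3 - y^2 - 30*y + 25)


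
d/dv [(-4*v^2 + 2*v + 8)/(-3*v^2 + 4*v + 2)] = 2*(-5*v^2 + 16*v - 14)/(9*v^4 - 24*v^3 + 4*v^2 + 16*v + 4)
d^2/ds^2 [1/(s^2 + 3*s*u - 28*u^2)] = 2*(-s^2 - 3*s*u + 28*u^2 + (2*s + 3*u)^2)/(s^2 + 3*s*u - 28*u^2)^3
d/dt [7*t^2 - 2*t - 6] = 14*t - 2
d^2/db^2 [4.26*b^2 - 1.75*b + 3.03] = 8.52000000000000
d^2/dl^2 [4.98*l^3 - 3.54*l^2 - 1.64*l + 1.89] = 29.88*l - 7.08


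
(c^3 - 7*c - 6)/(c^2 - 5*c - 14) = (c^2 - 2*c - 3)/(c - 7)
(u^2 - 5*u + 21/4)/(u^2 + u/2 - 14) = (u - 3/2)/(u + 4)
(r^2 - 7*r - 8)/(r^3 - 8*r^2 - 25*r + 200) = (r + 1)/(r^2 - 25)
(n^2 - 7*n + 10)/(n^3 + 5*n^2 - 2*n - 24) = (n - 5)/(n^2 + 7*n + 12)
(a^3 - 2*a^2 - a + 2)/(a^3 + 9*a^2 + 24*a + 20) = (a^3 - 2*a^2 - a + 2)/(a^3 + 9*a^2 + 24*a + 20)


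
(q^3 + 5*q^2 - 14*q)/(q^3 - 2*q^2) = (q + 7)/q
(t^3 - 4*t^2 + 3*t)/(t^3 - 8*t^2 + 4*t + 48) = t*(t^2 - 4*t + 3)/(t^3 - 8*t^2 + 4*t + 48)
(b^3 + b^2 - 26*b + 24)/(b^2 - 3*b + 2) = (b^2 + 2*b - 24)/(b - 2)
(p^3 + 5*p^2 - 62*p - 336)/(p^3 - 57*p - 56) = (p + 6)/(p + 1)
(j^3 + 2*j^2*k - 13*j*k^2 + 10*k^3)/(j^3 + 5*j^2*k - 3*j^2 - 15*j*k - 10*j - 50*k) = (j^2 - 3*j*k + 2*k^2)/(j^2 - 3*j - 10)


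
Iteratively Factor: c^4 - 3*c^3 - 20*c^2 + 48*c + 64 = (c + 4)*(c^3 - 7*c^2 + 8*c + 16) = (c + 1)*(c + 4)*(c^2 - 8*c + 16) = (c - 4)*(c + 1)*(c + 4)*(c - 4)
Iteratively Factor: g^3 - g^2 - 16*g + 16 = (g - 1)*(g^2 - 16) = (g - 4)*(g - 1)*(g + 4)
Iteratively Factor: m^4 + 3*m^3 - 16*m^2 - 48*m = (m - 4)*(m^3 + 7*m^2 + 12*m) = (m - 4)*(m + 3)*(m^2 + 4*m) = (m - 4)*(m + 3)*(m + 4)*(m)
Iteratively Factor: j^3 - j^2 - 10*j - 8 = (j - 4)*(j^2 + 3*j + 2) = (j - 4)*(j + 1)*(j + 2)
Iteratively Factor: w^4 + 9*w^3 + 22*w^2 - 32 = (w + 4)*(w^3 + 5*w^2 + 2*w - 8) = (w - 1)*(w + 4)*(w^2 + 6*w + 8) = (w - 1)*(w + 4)^2*(w + 2)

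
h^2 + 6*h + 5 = (h + 1)*(h + 5)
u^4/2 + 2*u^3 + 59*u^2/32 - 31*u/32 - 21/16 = (u/2 + 1)*(u - 3/4)*(u + 1)*(u + 7/4)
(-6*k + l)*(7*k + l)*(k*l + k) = -42*k^3*l - 42*k^3 + k^2*l^2 + k^2*l + k*l^3 + k*l^2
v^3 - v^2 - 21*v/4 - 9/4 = (v - 3)*(v + 1/2)*(v + 3/2)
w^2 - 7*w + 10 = (w - 5)*(w - 2)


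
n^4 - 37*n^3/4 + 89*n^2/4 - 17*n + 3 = (n - 6)*(n - 2)*(n - 1)*(n - 1/4)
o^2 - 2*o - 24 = (o - 6)*(o + 4)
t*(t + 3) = t^2 + 3*t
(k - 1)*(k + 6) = k^2 + 5*k - 6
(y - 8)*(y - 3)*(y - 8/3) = y^3 - 41*y^2/3 + 160*y/3 - 64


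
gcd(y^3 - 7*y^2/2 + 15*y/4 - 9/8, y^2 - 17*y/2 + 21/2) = y - 3/2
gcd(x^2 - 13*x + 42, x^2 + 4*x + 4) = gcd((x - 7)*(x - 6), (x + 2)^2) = 1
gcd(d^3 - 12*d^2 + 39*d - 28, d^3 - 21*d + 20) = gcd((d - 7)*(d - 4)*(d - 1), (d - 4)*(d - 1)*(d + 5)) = d^2 - 5*d + 4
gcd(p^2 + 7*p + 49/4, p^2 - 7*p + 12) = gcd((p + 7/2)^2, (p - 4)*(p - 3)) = 1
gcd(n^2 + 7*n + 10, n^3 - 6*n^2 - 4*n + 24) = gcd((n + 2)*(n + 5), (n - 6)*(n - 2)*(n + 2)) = n + 2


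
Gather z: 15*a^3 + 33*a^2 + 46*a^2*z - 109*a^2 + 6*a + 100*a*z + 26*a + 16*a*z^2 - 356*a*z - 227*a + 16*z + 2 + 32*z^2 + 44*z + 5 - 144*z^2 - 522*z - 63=15*a^3 - 76*a^2 - 195*a + z^2*(16*a - 112) + z*(46*a^2 - 256*a - 462) - 56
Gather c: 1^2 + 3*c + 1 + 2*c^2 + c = 2*c^2 + 4*c + 2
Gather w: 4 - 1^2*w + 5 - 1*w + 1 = 10 - 2*w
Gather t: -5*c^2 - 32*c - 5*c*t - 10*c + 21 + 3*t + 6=-5*c^2 - 42*c + t*(3 - 5*c) + 27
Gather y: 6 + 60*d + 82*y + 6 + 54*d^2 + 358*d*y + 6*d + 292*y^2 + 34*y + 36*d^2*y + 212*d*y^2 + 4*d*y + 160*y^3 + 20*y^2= 54*d^2 + 66*d + 160*y^3 + y^2*(212*d + 312) + y*(36*d^2 + 362*d + 116) + 12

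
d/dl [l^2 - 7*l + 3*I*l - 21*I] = 2*l - 7 + 3*I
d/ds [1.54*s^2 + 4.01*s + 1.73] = 3.08*s + 4.01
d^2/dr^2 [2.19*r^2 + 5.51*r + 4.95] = 4.38000000000000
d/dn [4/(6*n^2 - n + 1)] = 4*(1 - 12*n)/(6*n^2 - n + 1)^2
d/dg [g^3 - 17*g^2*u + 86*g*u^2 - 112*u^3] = 3*g^2 - 34*g*u + 86*u^2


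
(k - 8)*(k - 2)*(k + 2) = k^3 - 8*k^2 - 4*k + 32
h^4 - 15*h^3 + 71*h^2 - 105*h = h*(h - 7)*(h - 5)*(h - 3)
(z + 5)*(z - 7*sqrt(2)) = z^2 - 7*sqrt(2)*z + 5*z - 35*sqrt(2)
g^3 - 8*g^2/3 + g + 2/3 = (g - 2)*(g - 1)*(g + 1/3)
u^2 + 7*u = u*(u + 7)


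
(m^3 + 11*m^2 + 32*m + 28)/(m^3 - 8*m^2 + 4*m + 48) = (m^2 + 9*m + 14)/(m^2 - 10*m + 24)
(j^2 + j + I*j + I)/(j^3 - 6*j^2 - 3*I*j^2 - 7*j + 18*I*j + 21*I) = (j + I)/(j^2 - j*(7 + 3*I) + 21*I)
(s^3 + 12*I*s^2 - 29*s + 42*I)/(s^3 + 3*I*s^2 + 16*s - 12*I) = (s + 7*I)/(s - 2*I)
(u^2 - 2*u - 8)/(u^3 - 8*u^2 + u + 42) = (u - 4)/(u^2 - 10*u + 21)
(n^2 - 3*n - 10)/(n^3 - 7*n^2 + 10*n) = (n + 2)/(n*(n - 2))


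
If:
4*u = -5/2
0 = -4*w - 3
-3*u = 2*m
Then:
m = 15/16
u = -5/8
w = -3/4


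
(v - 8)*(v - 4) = v^2 - 12*v + 32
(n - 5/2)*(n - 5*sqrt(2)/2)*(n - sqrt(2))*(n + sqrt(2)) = n^4 - 5*sqrt(2)*n^3/2 - 5*n^3/2 - 2*n^2 + 25*sqrt(2)*n^2/4 + 5*n + 5*sqrt(2)*n - 25*sqrt(2)/2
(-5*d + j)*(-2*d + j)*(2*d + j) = 20*d^3 - 4*d^2*j - 5*d*j^2 + j^3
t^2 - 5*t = t*(t - 5)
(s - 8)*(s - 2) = s^2 - 10*s + 16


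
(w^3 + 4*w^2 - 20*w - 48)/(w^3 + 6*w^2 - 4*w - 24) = (w - 4)/(w - 2)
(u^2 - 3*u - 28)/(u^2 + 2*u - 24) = (u^2 - 3*u - 28)/(u^2 + 2*u - 24)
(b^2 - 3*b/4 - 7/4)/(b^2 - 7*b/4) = (b + 1)/b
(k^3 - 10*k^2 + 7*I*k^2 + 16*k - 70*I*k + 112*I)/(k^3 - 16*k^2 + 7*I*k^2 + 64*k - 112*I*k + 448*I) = (k - 2)/(k - 8)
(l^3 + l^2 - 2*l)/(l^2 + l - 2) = l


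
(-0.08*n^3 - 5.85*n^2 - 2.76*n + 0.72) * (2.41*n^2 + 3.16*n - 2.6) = -0.1928*n^5 - 14.3513*n^4 - 24.9296*n^3 + 8.2236*n^2 + 9.4512*n - 1.872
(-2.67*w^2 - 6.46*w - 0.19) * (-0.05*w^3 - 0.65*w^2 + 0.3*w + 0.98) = 0.1335*w^5 + 2.0585*w^4 + 3.4075*w^3 - 4.4311*w^2 - 6.3878*w - 0.1862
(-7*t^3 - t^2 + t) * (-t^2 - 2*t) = 7*t^5 + 15*t^4 + t^3 - 2*t^2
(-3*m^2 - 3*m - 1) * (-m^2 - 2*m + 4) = 3*m^4 + 9*m^3 - 5*m^2 - 10*m - 4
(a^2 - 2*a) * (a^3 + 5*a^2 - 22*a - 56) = a^5 + 3*a^4 - 32*a^3 - 12*a^2 + 112*a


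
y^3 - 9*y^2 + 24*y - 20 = (y - 5)*(y - 2)^2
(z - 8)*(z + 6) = z^2 - 2*z - 48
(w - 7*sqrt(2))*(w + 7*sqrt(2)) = w^2 - 98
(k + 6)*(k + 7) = k^2 + 13*k + 42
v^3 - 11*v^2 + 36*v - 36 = (v - 6)*(v - 3)*(v - 2)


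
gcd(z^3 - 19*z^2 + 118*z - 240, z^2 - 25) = z - 5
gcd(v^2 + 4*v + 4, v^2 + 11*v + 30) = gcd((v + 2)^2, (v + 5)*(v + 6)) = 1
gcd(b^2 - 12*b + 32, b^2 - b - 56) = b - 8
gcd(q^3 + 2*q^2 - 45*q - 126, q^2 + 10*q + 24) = q + 6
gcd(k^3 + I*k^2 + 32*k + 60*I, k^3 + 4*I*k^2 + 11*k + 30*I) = k^2 + 7*I*k - 10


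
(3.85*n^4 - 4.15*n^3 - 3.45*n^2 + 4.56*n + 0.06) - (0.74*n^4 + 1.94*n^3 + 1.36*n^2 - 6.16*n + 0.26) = 3.11*n^4 - 6.09*n^3 - 4.81*n^2 + 10.72*n - 0.2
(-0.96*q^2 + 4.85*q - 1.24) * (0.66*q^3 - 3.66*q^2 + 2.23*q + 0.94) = -0.6336*q^5 + 6.7146*q^4 - 20.7102*q^3 + 14.4515*q^2 + 1.7938*q - 1.1656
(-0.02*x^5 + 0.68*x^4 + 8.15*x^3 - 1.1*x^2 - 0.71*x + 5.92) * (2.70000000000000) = -0.054*x^5 + 1.836*x^4 + 22.005*x^3 - 2.97*x^2 - 1.917*x + 15.984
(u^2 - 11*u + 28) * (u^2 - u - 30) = u^4 - 12*u^3 + 9*u^2 + 302*u - 840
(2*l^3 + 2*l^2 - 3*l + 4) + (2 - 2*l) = 2*l^3 + 2*l^2 - 5*l + 6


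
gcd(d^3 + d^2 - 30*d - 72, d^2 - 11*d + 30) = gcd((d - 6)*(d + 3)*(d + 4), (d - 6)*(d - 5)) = d - 6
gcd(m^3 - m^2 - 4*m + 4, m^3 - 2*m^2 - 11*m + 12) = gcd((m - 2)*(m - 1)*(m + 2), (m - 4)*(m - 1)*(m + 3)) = m - 1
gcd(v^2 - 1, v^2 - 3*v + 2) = v - 1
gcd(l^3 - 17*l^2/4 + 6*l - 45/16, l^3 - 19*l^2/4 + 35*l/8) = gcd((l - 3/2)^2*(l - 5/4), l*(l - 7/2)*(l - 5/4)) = l - 5/4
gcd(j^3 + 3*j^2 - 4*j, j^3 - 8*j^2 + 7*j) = j^2 - j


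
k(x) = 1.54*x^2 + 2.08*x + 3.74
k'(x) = 3.08*x + 2.08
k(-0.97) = 3.17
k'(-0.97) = -0.91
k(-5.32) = 36.26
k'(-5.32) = -14.31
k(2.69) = 20.48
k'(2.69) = 10.37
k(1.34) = 9.29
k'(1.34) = 6.21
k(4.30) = 41.16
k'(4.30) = 15.32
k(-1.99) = 5.70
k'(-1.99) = -4.05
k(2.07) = 14.64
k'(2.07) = 8.46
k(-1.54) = 4.19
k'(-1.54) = -2.66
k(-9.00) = 109.76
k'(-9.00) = -25.64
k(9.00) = 147.20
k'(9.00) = 29.80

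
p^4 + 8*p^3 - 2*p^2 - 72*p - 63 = (p - 3)*(p + 1)*(p + 3)*(p + 7)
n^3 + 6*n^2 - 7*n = n*(n - 1)*(n + 7)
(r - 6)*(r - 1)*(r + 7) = r^3 - 43*r + 42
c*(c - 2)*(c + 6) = c^3 + 4*c^2 - 12*c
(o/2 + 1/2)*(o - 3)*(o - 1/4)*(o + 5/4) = o^4/2 - o^3/2 - 85*o^2/32 - 19*o/16 + 15/32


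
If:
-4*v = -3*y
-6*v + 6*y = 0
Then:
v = 0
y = 0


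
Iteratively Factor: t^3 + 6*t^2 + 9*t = (t)*(t^2 + 6*t + 9) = t*(t + 3)*(t + 3)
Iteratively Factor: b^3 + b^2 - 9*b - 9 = (b - 3)*(b^2 + 4*b + 3) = (b - 3)*(b + 3)*(b + 1)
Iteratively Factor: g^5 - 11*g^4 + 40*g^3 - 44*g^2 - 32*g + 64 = (g - 4)*(g^4 - 7*g^3 + 12*g^2 + 4*g - 16) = (g - 4)*(g - 2)*(g^3 - 5*g^2 + 2*g + 8) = (g - 4)*(g - 2)*(g + 1)*(g^2 - 6*g + 8) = (g - 4)*(g - 2)^2*(g + 1)*(g - 4)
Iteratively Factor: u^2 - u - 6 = (u - 3)*(u + 2)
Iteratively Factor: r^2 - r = (r)*(r - 1)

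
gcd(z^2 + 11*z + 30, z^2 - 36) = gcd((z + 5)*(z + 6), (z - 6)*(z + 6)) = z + 6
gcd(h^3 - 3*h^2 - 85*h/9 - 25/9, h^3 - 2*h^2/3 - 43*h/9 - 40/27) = h^2 + 2*h + 5/9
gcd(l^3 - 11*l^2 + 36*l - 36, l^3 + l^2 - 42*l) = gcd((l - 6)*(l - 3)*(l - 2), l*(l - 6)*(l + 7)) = l - 6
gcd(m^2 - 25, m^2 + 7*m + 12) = 1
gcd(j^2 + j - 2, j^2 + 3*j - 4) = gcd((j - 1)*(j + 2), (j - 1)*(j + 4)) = j - 1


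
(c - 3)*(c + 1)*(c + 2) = c^3 - 7*c - 6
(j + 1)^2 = j^2 + 2*j + 1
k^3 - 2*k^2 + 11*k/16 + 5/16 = (k - 5/4)*(k - 1)*(k + 1/4)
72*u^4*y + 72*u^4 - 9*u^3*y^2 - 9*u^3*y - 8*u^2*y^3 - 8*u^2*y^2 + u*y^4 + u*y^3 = (-8*u + y)*(-3*u + y)*(3*u + y)*(u*y + u)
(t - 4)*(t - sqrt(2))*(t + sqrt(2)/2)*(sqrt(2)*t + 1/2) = sqrt(2)*t^4 - 4*sqrt(2)*t^3 - t^3/2 - 5*sqrt(2)*t^2/4 + 2*t^2 - t/2 + 5*sqrt(2)*t + 2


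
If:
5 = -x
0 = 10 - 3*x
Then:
No Solution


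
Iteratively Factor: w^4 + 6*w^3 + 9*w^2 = (w + 3)*(w^3 + 3*w^2) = w*(w + 3)*(w^2 + 3*w) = w*(w + 3)^2*(w)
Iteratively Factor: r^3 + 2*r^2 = (r)*(r^2 + 2*r) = r^2*(r + 2)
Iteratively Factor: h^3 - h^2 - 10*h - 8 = (h + 2)*(h^2 - 3*h - 4) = (h + 1)*(h + 2)*(h - 4)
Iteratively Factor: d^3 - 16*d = (d + 4)*(d^2 - 4*d) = (d - 4)*(d + 4)*(d)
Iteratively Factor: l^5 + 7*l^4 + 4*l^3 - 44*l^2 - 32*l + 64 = (l - 1)*(l^4 + 8*l^3 + 12*l^2 - 32*l - 64) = (l - 1)*(l + 4)*(l^3 + 4*l^2 - 4*l - 16) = (l - 2)*(l - 1)*(l + 4)*(l^2 + 6*l + 8) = (l - 2)*(l - 1)*(l + 2)*(l + 4)*(l + 4)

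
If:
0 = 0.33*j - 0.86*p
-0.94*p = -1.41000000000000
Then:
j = 3.91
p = 1.50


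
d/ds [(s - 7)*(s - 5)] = 2*s - 12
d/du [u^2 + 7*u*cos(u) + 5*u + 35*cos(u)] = -7*u*sin(u) + 2*u - 35*sin(u) + 7*cos(u) + 5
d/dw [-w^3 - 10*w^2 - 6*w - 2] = -3*w^2 - 20*w - 6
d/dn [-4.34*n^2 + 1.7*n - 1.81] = 1.7 - 8.68*n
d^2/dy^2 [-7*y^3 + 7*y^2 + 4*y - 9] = 14 - 42*y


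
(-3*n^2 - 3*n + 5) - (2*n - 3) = -3*n^2 - 5*n + 8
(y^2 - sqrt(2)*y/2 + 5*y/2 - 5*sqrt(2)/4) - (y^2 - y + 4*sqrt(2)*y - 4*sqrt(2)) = -9*sqrt(2)*y/2 + 7*y/2 + 11*sqrt(2)/4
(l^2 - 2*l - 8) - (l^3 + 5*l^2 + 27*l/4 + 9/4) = -l^3 - 4*l^2 - 35*l/4 - 41/4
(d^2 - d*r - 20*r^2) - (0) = d^2 - d*r - 20*r^2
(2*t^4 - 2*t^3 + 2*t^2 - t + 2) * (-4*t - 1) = -8*t^5 + 6*t^4 - 6*t^3 + 2*t^2 - 7*t - 2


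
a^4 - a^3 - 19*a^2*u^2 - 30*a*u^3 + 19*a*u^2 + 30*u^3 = (a - 1)*(a - 5*u)*(a + 2*u)*(a + 3*u)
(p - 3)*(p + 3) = p^2 - 9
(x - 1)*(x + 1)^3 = x^4 + 2*x^3 - 2*x - 1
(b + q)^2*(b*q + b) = b^3*q + b^3 + 2*b^2*q^2 + 2*b^2*q + b*q^3 + b*q^2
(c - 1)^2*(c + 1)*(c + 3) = c^4 + 2*c^3 - 4*c^2 - 2*c + 3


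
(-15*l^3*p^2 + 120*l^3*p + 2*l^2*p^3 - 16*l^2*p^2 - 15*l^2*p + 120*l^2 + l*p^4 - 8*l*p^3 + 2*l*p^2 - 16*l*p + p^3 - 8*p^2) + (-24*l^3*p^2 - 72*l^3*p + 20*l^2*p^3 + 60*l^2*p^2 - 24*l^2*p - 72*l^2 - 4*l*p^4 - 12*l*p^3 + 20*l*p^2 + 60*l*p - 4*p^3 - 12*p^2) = -39*l^3*p^2 + 48*l^3*p + 22*l^2*p^3 + 44*l^2*p^2 - 39*l^2*p + 48*l^2 - 3*l*p^4 - 20*l*p^3 + 22*l*p^2 + 44*l*p - 3*p^3 - 20*p^2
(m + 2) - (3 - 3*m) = 4*m - 1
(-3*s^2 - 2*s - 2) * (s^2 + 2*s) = -3*s^4 - 8*s^3 - 6*s^2 - 4*s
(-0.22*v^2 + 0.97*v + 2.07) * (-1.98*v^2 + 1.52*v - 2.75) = 0.4356*v^4 - 2.255*v^3 - 2.0192*v^2 + 0.4789*v - 5.6925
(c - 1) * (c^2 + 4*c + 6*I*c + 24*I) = c^3 + 3*c^2 + 6*I*c^2 - 4*c + 18*I*c - 24*I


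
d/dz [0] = 0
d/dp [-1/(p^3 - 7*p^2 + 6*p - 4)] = (3*p^2 - 14*p + 6)/(p^3 - 7*p^2 + 6*p - 4)^2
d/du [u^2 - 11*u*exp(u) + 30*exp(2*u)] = -11*u*exp(u) + 2*u + 60*exp(2*u) - 11*exp(u)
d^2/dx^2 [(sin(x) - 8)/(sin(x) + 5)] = 13*(sin(x)^2 - 5*sin(x) - 2)/(sin(x) + 5)^3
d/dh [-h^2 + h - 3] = 1 - 2*h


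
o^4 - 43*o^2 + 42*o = o*(o - 6)*(o - 1)*(o + 7)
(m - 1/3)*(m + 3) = m^2 + 8*m/3 - 1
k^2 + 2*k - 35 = (k - 5)*(k + 7)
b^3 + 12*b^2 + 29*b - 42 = (b - 1)*(b + 6)*(b + 7)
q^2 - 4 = (q - 2)*(q + 2)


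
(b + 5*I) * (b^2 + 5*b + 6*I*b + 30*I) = b^3 + 5*b^2 + 11*I*b^2 - 30*b + 55*I*b - 150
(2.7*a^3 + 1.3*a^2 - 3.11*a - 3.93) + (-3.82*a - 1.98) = 2.7*a^3 + 1.3*a^2 - 6.93*a - 5.91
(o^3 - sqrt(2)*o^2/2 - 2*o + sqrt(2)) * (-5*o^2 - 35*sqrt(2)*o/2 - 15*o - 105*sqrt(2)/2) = -5*o^5 - 15*sqrt(2)*o^4 - 15*o^4 - 45*sqrt(2)*o^3 + 55*o^3/2 + 30*sqrt(2)*o^2 + 165*o^2/2 - 35*o + 90*sqrt(2)*o - 105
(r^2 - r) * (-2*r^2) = -2*r^4 + 2*r^3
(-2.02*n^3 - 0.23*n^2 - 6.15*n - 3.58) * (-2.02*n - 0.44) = 4.0804*n^4 + 1.3534*n^3 + 12.5242*n^2 + 9.9376*n + 1.5752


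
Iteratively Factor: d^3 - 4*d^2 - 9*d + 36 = (d - 3)*(d^2 - d - 12) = (d - 3)*(d + 3)*(d - 4)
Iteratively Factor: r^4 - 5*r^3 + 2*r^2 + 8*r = (r + 1)*(r^3 - 6*r^2 + 8*r) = (r - 2)*(r + 1)*(r^2 - 4*r) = (r - 4)*(r - 2)*(r + 1)*(r)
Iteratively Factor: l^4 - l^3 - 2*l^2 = (l - 2)*(l^3 + l^2) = l*(l - 2)*(l^2 + l) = l^2*(l - 2)*(l + 1)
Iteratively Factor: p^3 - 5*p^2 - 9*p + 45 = (p - 5)*(p^2 - 9) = (p - 5)*(p + 3)*(p - 3)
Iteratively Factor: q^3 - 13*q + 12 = (q - 1)*(q^2 + q - 12) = (q - 1)*(q + 4)*(q - 3)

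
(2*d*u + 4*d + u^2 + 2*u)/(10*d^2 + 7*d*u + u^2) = (u + 2)/(5*d + u)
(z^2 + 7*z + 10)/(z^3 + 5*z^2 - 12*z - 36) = (z + 5)/(z^2 + 3*z - 18)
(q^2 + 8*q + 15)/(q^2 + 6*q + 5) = (q + 3)/(q + 1)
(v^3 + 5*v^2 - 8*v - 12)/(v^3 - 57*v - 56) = (v^2 + 4*v - 12)/(v^2 - v - 56)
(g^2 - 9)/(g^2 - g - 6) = (g + 3)/(g + 2)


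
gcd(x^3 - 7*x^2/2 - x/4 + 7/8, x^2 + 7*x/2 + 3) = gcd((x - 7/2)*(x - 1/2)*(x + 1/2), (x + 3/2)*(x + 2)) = 1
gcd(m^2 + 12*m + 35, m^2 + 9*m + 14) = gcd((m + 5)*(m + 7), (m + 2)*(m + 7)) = m + 7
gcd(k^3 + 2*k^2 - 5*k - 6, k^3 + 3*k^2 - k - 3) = k^2 + 4*k + 3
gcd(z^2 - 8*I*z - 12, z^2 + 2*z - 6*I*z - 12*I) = z - 6*I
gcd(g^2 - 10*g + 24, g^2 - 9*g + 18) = g - 6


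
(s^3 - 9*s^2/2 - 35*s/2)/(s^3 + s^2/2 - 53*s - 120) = s*(s - 7)/(s^2 - 2*s - 48)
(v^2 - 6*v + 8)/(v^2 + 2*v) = (v^2 - 6*v + 8)/(v*(v + 2))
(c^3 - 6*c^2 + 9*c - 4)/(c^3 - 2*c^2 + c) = (c - 4)/c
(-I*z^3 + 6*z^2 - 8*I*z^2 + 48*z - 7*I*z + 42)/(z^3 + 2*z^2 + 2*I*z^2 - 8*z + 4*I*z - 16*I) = (-I*z^3 + z^2*(6 - 8*I) + z*(48 - 7*I) + 42)/(z^3 + 2*z^2*(1 + I) + 4*z*(-2 + I) - 16*I)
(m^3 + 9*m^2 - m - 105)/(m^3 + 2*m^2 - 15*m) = (m + 7)/m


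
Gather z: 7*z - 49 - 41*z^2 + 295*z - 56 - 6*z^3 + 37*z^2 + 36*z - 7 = -6*z^3 - 4*z^2 + 338*z - 112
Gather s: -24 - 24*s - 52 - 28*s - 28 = -52*s - 104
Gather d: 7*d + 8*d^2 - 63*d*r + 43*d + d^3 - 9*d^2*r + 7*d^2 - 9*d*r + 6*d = d^3 + d^2*(15 - 9*r) + d*(56 - 72*r)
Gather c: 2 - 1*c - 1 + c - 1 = 0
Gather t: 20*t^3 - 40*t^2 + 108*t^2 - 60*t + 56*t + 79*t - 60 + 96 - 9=20*t^3 + 68*t^2 + 75*t + 27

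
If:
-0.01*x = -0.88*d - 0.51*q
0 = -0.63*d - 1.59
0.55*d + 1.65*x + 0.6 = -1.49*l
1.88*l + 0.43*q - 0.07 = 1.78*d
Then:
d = -2.52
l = -3.36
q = 4.42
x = 3.52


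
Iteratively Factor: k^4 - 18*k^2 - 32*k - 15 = (k + 1)*(k^3 - k^2 - 17*k - 15) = (k - 5)*(k + 1)*(k^2 + 4*k + 3) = (k - 5)*(k + 1)*(k + 3)*(k + 1)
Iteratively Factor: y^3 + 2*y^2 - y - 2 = (y + 1)*(y^2 + y - 2) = (y + 1)*(y + 2)*(y - 1)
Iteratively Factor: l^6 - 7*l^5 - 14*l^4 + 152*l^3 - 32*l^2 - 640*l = (l + 4)*(l^5 - 11*l^4 + 30*l^3 + 32*l^2 - 160*l) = (l - 4)*(l + 4)*(l^4 - 7*l^3 + 2*l^2 + 40*l) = (l - 4)^2*(l + 4)*(l^3 - 3*l^2 - 10*l) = l*(l - 4)^2*(l + 4)*(l^2 - 3*l - 10) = l*(l - 4)^2*(l + 2)*(l + 4)*(l - 5)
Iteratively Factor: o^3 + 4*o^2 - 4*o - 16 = (o + 2)*(o^2 + 2*o - 8) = (o + 2)*(o + 4)*(o - 2)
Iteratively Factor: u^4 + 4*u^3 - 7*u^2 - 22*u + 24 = (u + 3)*(u^3 + u^2 - 10*u + 8) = (u - 2)*(u + 3)*(u^2 + 3*u - 4) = (u - 2)*(u - 1)*(u + 3)*(u + 4)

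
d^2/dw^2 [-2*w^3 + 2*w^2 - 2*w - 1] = 4 - 12*w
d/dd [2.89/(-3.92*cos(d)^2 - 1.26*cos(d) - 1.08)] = -(22.6576*cos(d) + 3.6414)*sin(d)/(3.92*cos(d)^2 + 1.26*cos(d) + 1.08)^2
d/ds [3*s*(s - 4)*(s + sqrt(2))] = 9*s^2 - 24*s + 6*sqrt(2)*s - 12*sqrt(2)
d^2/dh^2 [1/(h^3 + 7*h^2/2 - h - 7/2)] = 4*(-(6*h + 7)*(2*h^3 + 7*h^2 - 2*h - 7) + 4*(3*h^2 + 7*h - 1)^2)/(2*h^3 + 7*h^2 - 2*h - 7)^3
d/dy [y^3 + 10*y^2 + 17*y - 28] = 3*y^2 + 20*y + 17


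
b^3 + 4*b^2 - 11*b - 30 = (b - 3)*(b + 2)*(b + 5)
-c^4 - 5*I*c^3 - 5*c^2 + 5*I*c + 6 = (c - I)*(c + 6*I)*(-I*c - I)*(-I*c + I)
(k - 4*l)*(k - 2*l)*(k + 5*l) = k^3 - k^2*l - 22*k*l^2 + 40*l^3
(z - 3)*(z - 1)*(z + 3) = z^3 - z^2 - 9*z + 9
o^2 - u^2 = (o - u)*(o + u)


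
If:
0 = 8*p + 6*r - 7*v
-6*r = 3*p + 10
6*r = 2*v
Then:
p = -50/31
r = -80/93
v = -80/31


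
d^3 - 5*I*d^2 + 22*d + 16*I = (d - 8*I)*(d + I)*(d + 2*I)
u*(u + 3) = u^2 + 3*u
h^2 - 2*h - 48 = (h - 8)*(h + 6)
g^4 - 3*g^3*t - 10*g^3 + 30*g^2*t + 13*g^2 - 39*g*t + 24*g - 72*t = (g - 8)*(g - 3)*(g + 1)*(g - 3*t)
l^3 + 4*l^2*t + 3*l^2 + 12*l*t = l*(l + 3)*(l + 4*t)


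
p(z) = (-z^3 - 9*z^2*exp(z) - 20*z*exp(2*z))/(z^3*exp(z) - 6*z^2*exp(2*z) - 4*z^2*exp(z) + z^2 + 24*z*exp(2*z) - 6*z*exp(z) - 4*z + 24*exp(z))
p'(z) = (-z^3 - 9*z^2*exp(z) - 20*z*exp(2*z))*(-z^3*exp(z) + 12*z^2*exp(2*z) + z^2*exp(z) - 36*z*exp(2*z) + 14*z*exp(z) - 2*z - 24*exp(2*z) - 18*exp(z) + 4)/(z^3*exp(z) - 6*z^2*exp(2*z) - 4*z^2*exp(z) + z^2 + 24*z*exp(2*z) - 6*z*exp(z) - 4*z + 24*exp(z))^2 + (-9*z^2*exp(z) - 3*z^2 - 40*z*exp(2*z) - 18*z*exp(z) - 20*exp(2*z))/(z^3*exp(z) - 6*z^2*exp(2*z) - 4*z^2*exp(z) + z^2 + 24*z*exp(2*z) - 6*z*exp(z) - 4*z + 24*exp(z)) = (z*(z^2 + 9*z*exp(z) + 20*exp(2*z))*(z^3*exp(z) - 12*z^2*exp(2*z) - z^2*exp(z) + 36*z*exp(2*z) - 14*z*exp(z) + 2*z + 24*exp(2*z) + 18*exp(z) - 4) - (9*z^2*exp(z) + 3*z^2 + 40*z*exp(2*z) + 18*z*exp(z) + 20*exp(2*z))*(z^3*exp(z) - 6*z^2*exp(2*z) - 4*z^2*exp(z) + z^2 + 24*z*exp(2*z) - 6*z*exp(z) - 4*z + 24*exp(z)))/(z^3*exp(z) - 6*z^2*exp(2*z) - 4*z^2*exp(z) + z^2 + 24*z*exp(2*z) - 6*z*exp(z) - 4*z + 24*exp(z))^2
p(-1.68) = 0.11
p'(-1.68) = -0.51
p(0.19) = -0.18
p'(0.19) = -1.04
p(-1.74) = 0.14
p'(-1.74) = -0.57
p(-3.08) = 1.25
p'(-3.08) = -0.87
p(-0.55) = 0.18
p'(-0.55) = 0.17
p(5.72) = 1.96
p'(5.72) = -1.16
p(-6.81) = 4.31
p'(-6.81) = -0.85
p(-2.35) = 0.60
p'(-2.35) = -0.87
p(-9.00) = 6.24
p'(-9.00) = -0.90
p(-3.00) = 1.18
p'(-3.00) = -0.87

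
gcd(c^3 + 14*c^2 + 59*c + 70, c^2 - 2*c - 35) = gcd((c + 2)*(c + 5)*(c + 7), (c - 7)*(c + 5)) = c + 5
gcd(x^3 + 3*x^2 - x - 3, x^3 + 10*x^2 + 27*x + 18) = x^2 + 4*x + 3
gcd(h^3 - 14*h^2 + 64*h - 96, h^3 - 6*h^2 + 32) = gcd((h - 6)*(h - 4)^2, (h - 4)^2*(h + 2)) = h^2 - 8*h + 16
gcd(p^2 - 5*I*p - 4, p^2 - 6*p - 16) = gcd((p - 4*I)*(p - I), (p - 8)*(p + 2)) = 1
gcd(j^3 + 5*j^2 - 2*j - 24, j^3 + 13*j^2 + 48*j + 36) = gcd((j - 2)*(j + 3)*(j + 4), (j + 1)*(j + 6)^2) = 1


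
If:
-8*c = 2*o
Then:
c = -o/4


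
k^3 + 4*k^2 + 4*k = k*(k + 2)^2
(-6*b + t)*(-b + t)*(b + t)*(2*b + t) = 12*b^4 + 4*b^3*t - 13*b^2*t^2 - 4*b*t^3 + t^4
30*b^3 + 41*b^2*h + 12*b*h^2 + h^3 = (b + h)*(5*b + h)*(6*b + h)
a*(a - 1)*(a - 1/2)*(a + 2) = a^4 + a^3/2 - 5*a^2/2 + a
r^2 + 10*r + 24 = (r + 4)*(r + 6)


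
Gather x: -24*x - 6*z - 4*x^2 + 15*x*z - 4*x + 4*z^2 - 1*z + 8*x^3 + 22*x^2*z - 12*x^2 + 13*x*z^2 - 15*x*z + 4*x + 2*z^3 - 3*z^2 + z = 8*x^3 + x^2*(22*z - 16) + x*(13*z^2 - 24) + 2*z^3 + z^2 - 6*z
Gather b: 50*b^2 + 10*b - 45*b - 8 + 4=50*b^2 - 35*b - 4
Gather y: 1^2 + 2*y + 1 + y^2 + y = y^2 + 3*y + 2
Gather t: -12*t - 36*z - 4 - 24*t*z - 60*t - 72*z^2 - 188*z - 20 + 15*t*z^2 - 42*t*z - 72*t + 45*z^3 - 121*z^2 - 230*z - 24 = t*(15*z^2 - 66*z - 144) + 45*z^3 - 193*z^2 - 454*z - 48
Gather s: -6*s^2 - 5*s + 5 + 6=-6*s^2 - 5*s + 11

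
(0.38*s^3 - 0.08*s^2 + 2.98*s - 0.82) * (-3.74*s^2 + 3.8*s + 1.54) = -1.4212*s^5 + 1.7432*s^4 - 10.864*s^3 + 14.2676*s^2 + 1.4732*s - 1.2628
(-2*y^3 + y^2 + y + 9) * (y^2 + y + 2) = -2*y^5 - y^4 - 2*y^3 + 12*y^2 + 11*y + 18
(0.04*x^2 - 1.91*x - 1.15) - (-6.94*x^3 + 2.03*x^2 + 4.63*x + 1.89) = 6.94*x^3 - 1.99*x^2 - 6.54*x - 3.04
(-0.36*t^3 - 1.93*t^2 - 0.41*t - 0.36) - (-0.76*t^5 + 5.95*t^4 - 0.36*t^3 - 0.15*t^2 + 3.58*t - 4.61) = 0.76*t^5 - 5.95*t^4 - 1.78*t^2 - 3.99*t + 4.25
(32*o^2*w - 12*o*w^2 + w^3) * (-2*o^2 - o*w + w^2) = -64*o^4*w - 8*o^3*w^2 + 42*o^2*w^3 - 13*o*w^4 + w^5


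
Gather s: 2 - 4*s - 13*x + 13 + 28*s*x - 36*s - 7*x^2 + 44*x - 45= s*(28*x - 40) - 7*x^2 + 31*x - 30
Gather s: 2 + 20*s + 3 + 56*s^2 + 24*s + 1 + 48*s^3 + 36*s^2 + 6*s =48*s^3 + 92*s^2 + 50*s + 6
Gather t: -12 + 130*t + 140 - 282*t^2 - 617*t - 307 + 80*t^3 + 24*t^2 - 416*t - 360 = 80*t^3 - 258*t^2 - 903*t - 539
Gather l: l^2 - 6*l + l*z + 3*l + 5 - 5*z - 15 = l^2 + l*(z - 3) - 5*z - 10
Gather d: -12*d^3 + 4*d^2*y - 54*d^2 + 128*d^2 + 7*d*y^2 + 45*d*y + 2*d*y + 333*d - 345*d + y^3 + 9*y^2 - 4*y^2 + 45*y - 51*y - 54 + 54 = -12*d^3 + d^2*(4*y + 74) + d*(7*y^2 + 47*y - 12) + y^3 + 5*y^2 - 6*y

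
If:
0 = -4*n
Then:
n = 0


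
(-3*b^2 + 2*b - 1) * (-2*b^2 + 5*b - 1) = 6*b^4 - 19*b^3 + 15*b^2 - 7*b + 1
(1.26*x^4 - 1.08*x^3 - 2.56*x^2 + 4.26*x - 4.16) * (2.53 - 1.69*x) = -2.1294*x^5 + 5.013*x^4 + 1.594*x^3 - 13.6762*x^2 + 17.8082*x - 10.5248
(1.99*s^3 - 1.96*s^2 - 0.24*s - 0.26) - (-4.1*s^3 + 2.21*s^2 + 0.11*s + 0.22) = 6.09*s^3 - 4.17*s^2 - 0.35*s - 0.48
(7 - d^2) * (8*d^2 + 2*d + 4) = -8*d^4 - 2*d^3 + 52*d^2 + 14*d + 28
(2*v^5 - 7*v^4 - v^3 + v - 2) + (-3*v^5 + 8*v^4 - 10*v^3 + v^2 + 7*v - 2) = -v^5 + v^4 - 11*v^3 + v^2 + 8*v - 4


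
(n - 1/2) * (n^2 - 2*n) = n^3 - 5*n^2/2 + n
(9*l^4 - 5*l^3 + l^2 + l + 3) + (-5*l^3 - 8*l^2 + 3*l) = 9*l^4 - 10*l^3 - 7*l^2 + 4*l + 3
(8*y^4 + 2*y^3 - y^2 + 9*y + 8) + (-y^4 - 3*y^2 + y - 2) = 7*y^4 + 2*y^3 - 4*y^2 + 10*y + 6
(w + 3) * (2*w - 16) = 2*w^2 - 10*w - 48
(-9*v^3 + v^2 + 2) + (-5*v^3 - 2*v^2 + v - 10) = -14*v^3 - v^2 + v - 8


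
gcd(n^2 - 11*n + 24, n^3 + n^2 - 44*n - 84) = 1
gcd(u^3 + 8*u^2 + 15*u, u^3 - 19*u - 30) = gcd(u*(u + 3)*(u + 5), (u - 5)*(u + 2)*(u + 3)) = u + 3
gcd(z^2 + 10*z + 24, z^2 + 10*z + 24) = z^2 + 10*z + 24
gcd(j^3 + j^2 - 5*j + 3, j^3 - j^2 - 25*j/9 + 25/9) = j - 1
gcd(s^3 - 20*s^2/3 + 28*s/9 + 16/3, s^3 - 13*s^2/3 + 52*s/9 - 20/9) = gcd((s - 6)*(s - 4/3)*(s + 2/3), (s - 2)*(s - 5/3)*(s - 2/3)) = 1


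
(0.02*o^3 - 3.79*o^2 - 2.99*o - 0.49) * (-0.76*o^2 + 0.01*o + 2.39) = -0.0152*o^5 + 2.8806*o^4 + 2.2823*o^3 - 8.7156*o^2 - 7.151*o - 1.1711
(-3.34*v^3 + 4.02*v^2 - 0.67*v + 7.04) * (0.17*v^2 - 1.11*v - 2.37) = -0.5678*v^5 + 4.3908*v^4 + 3.3397*v^3 - 7.5869*v^2 - 6.2265*v - 16.6848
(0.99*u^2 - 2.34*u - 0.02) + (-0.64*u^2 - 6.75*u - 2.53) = 0.35*u^2 - 9.09*u - 2.55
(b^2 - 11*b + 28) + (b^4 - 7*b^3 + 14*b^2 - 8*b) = b^4 - 7*b^3 + 15*b^2 - 19*b + 28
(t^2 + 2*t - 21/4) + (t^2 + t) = 2*t^2 + 3*t - 21/4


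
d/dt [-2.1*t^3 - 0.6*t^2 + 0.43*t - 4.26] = -6.3*t^2 - 1.2*t + 0.43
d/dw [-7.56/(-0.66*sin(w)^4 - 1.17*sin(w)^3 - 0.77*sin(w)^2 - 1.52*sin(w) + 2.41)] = (-26.6112*sin(w) + 4.9896*sin(3*w) + 13.2678*cos(2*w) - 24.759)*cos(w)/(0.66*sin(w)^4 + 1.17*sin(w)^3 + 0.77*sin(w)^2 + 1.52*sin(w) - 2.41)^2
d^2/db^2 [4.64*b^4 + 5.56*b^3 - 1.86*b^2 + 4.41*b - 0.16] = 55.68*b^2 + 33.36*b - 3.72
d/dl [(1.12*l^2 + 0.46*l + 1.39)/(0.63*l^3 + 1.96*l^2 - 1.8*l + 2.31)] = (-0.7056*l^4 - 0.5796*l^3 - 5.5447*l^2 - 0.274399999999999*l + 3.5646)/(0.3969*l^6 + 2.4696*l^5 + 1.5736*l^4 - 4.1454*l^3 + 12.2952*l^2 - 8.316*l + 5.3361)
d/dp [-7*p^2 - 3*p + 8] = -14*p - 3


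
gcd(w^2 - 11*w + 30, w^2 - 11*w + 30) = w^2 - 11*w + 30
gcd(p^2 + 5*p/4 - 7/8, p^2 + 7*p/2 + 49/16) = p + 7/4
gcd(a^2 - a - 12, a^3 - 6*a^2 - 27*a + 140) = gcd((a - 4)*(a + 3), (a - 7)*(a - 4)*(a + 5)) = a - 4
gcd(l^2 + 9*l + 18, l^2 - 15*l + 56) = 1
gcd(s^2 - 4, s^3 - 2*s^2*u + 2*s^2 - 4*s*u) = s + 2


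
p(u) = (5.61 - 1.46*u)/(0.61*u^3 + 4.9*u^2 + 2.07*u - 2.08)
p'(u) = (5.61 - 1.46*u)*(-1.83*u^2 - 9.8*u - 2.07)/(0.61*u^3 + 4.9*u^2 + 2.07*u - 2.08)^2 - 1.46/(0.61*u^3 + 4.9*u^2 + 2.07*u - 2.08) = (1.7812*u^3 - 3.1123*u^2 - 54.978*u - 8.5759)/(0.3721*u^6 + 5.978*u^5 + 26.5354*u^4 + 17.7484*u^3 - 16.0991*u^2 - 8.6112*u + 4.3264)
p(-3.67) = 0.42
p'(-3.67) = 0.09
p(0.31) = -5.43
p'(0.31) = -28.71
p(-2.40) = 0.72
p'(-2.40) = 0.50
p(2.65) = 0.04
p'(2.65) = -0.06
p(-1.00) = 50.50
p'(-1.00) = 2117.79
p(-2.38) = 0.73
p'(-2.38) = 0.51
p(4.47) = -0.01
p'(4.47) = -0.01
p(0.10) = -3.00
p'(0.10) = -4.24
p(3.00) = 0.02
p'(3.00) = -0.04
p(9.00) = -0.01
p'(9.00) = 0.00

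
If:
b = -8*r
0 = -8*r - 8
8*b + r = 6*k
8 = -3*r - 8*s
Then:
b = 8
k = 21/2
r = -1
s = -5/8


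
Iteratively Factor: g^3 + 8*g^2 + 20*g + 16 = (g + 4)*(g^2 + 4*g + 4) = (g + 2)*(g + 4)*(g + 2)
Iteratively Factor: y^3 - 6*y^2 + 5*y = (y)*(y^2 - 6*y + 5) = y*(y - 5)*(y - 1)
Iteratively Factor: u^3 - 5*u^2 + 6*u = (u - 3)*(u^2 - 2*u) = (u - 3)*(u - 2)*(u)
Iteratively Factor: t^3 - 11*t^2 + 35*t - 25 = (t - 5)*(t^2 - 6*t + 5) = (t - 5)*(t - 1)*(t - 5)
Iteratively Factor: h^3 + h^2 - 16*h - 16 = (h - 4)*(h^2 + 5*h + 4) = (h - 4)*(h + 4)*(h + 1)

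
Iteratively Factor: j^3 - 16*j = (j)*(j^2 - 16) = j*(j - 4)*(j + 4)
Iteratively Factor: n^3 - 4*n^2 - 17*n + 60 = (n - 3)*(n^2 - n - 20) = (n - 3)*(n + 4)*(n - 5)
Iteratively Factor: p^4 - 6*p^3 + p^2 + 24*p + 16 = (p + 1)*(p^3 - 7*p^2 + 8*p + 16) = (p - 4)*(p + 1)*(p^2 - 3*p - 4) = (p - 4)^2*(p + 1)*(p + 1)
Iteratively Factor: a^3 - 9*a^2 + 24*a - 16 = (a - 4)*(a^2 - 5*a + 4) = (a - 4)^2*(a - 1)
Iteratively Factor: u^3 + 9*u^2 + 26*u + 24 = (u + 3)*(u^2 + 6*u + 8) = (u + 2)*(u + 3)*(u + 4)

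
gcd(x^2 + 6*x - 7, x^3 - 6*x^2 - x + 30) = 1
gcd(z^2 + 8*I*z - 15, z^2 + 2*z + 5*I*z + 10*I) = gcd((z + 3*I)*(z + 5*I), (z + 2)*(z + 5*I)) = z + 5*I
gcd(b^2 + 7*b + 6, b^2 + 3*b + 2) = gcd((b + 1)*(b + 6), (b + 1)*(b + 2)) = b + 1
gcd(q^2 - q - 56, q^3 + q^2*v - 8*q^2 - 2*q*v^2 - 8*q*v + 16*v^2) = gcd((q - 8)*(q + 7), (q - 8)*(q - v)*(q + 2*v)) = q - 8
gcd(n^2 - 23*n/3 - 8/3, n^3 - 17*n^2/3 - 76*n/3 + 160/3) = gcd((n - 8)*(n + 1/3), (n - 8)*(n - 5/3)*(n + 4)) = n - 8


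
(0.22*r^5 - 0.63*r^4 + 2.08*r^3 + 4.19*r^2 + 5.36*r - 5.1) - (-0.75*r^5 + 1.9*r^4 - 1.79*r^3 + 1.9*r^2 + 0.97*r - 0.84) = 0.97*r^5 - 2.53*r^4 + 3.87*r^3 + 2.29*r^2 + 4.39*r - 4.26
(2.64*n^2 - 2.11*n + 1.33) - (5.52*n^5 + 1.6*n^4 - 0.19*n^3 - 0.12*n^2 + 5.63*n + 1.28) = -5.52*n^5 - 1.6*n^4 + 0.19*n^3 + 2.76*n^2 - 7.74*n + 0.05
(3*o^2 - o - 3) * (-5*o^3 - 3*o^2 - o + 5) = -15*o^5 - 4*o^4 + 15*o^3 + 25*o^2 - 2*o - 15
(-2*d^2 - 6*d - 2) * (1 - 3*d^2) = 6*d^4 + 18*d^3 + 4*d^2 - 6*d - 2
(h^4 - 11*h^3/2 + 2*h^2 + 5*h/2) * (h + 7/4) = h^5 - 15*h^4/4 - 61*h^3/8 + 6*h^2 + 35*h/8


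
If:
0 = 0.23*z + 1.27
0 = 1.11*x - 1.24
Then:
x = 1.12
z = -5.52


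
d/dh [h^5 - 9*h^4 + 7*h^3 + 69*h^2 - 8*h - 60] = 5*h^4 - 36*h^3 + 21*h^2 + 138*h - 8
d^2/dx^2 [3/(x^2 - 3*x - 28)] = 6*(x^2 - 3*x - (2*x - 3)^2 - 28)/(-x^2 + 3*x + 28)^3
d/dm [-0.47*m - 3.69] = -0.470000000000000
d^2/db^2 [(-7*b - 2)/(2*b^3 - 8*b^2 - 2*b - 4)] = ((7*b + 2)*(-3*b^2 + 8*b + 1)^2 + (21*b^2 - 56*b + (3*b - 4)*(7*b + 2) - 7)*(-b^3 + 4*b^2 + b + 2))/(-b^3 + 4*b^2 + b + 2)^3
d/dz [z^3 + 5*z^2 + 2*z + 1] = 3*z^2 + 10*z + 2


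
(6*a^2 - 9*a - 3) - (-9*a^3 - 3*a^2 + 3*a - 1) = 9*a^3 + 9*a^2 - 12*a - 2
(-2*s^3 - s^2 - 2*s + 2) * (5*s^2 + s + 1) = -10*s^5 - 7*s^4 - 13*s^3 + 7*s^2 + 2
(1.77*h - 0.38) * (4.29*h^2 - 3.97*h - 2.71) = 7.5933*h^3 - 8.6571*h^2 - 3.2881*h + 1.0298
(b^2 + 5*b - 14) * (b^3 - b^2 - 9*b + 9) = b^5 + 4*b^4 - 28*b^3 - 22*b^2 + 171*b - 126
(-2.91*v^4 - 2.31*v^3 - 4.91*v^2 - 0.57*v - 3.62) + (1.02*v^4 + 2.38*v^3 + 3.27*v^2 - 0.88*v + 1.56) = -1.89*v^4 + 0.0699999999999998*v^3 - 1.64*v^2 - 1.45*v - 2.06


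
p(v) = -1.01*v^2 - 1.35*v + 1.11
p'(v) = -2.02*v - 1.35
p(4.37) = -24.08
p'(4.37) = -10.18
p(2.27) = -7.16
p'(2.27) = -5.94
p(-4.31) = -11.83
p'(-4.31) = 7.36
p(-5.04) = -17.74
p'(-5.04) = 8.83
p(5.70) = -39.40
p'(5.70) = -12.86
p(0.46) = 0.28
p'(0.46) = -2.28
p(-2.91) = -3.51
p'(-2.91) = 4.53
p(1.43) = -2.89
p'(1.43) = -4.24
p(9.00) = -92.85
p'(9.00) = -19.53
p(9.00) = -92.85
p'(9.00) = -19.53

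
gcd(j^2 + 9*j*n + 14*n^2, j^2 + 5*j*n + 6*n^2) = j + 2*n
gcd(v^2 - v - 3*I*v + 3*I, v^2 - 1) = v - 1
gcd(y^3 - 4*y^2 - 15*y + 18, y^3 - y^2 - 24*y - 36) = y^2 - 3*y - 18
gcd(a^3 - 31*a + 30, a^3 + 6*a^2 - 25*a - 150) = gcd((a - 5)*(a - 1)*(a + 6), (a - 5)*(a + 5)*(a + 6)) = a^2 + a - 30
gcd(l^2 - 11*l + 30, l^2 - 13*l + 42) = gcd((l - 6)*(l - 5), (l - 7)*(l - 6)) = l - 6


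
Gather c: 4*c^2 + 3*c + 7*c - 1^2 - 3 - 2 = 4*c^2 + 10*c - 6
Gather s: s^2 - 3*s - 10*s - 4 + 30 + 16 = s^2 - 13*s + 42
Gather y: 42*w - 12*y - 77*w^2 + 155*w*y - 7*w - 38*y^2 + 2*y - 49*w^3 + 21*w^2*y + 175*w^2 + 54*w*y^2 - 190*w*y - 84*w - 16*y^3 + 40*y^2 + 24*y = -49*w^3 + 98*w^2 - 49*w - 16*y^3 + y^2*(54*w + 2) + y*(21*w^2 - 35*w + 14)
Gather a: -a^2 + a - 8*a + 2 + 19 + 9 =-a^2 - 7*a + 30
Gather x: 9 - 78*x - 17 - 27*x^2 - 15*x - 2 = -27*x^2 - 93*x - 10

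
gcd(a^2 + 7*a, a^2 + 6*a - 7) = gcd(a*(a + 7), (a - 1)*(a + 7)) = a + 7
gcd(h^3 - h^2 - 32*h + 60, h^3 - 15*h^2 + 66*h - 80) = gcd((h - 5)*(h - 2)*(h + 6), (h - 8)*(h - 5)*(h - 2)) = h^2 - 7*h + 10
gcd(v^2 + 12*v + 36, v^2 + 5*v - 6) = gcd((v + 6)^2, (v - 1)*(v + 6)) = v + 6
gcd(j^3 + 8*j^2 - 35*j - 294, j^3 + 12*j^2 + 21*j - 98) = j^2 + 14*j + 49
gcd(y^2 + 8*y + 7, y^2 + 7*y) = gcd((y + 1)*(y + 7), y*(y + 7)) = y + 7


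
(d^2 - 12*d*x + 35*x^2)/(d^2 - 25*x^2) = (d - 7*x)/(d + 5*x)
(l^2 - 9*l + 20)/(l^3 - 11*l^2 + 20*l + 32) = (l - 5)/(l^2 - 7*l - 8)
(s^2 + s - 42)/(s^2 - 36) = (s + 7)/(s + 6)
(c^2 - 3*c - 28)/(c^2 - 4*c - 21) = (c + 4)/(c + 3)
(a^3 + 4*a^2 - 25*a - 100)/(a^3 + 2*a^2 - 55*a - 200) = (a^2 - a - 20)/(a^2 - 3*a - 40)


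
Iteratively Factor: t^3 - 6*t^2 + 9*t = (t)*(t^2 - 6*t + 9) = t*(t - 3)*(t - 3)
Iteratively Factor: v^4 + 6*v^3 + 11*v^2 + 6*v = (v + 3)*(v^3 + 3*v^2 + 2*v) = (v + 1)*(v + 3)*(v^2 + 2*v) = (v + 1)*(v + 2)*(v + 3)*(v)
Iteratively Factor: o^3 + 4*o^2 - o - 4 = (o + 1)*(o^2 + 3*o - 4) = (o + 1)*(o + 4)*(o - 1)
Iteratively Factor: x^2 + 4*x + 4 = (x + 2)*(x + 2)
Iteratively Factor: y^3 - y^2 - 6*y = (y - 3)*(y^2 + 2*y) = (y - 3)*(y + 2)*(y)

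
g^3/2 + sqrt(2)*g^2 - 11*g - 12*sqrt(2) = (g/2 + sqrt(2)/2)*(g - 3*sqrt(2))*(g + 4*sqrt(2))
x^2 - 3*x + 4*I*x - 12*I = (x - 3)*(x + 4*I)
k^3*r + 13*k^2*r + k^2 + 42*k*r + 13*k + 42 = (k + 6)*(k + 7)*(k*r + 1)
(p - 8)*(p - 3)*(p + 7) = p^3 - 4*p^2 - 53*p + 168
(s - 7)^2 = s^2 - 14*s + 49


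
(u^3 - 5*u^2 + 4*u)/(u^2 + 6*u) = (u^2 - 5*u + 4)/(u + 6)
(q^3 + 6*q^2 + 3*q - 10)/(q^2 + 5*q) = q + 1 - 2/q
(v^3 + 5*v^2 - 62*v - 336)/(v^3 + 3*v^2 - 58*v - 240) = (v + 7)/(v + 5)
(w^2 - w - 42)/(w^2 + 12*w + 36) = (w - 7)/(w + 6)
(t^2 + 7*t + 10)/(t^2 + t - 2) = (t + 5)/(t - 1)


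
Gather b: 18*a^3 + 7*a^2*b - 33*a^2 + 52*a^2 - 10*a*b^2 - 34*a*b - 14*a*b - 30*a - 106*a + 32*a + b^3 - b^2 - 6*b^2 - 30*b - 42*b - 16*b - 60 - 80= 18*a^3 + 19*a^2 - 104*a + b^3 + b^2*(-10*a - 7) + b*(7*a^2 - 48*a - 88) - 140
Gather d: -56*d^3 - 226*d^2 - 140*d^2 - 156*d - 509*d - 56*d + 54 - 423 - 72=-56*d^3 - 366*d^2 - 721*d - 441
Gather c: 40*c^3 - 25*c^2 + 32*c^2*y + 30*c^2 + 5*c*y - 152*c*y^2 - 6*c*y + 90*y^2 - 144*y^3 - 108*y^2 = 40*c^3 + c^2*(32*y + 5) + c*(-152*y^2 - y) - 144*y^3 - 18*y^2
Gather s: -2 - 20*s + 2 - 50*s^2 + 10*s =-50*s^2 - 10*s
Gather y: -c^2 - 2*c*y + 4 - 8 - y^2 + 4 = -c^2 - 2*c*y - y^2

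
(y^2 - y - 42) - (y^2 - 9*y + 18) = 8*y - 60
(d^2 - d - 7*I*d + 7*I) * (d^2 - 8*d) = d^4 - 9*d^3 - 7*I*d^3 + 8*d^2 + 63*I*d^2 - 56*I*d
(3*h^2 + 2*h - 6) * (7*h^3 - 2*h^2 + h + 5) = 21*h^5 + 8*h^4 - 43*h^3 + 29*h^2 + 4*h - 30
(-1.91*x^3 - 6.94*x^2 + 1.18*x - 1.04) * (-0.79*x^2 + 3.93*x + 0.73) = 1.5089*x^5 - 2.0237*x^4 - 29.6007*x^3 + 0.392799999999999*x^2 - 3.2258*x - 0.7592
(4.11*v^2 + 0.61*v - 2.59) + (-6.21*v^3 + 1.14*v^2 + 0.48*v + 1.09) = -6.21*v^3 + 5.25*v^2 + 1.09*v - 1.5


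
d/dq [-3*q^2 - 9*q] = -6*q - 9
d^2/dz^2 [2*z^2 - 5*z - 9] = 4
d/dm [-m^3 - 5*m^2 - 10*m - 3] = -3*m^2 - 10*m - 10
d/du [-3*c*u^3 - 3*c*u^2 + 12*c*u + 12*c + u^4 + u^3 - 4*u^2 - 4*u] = -9*c*u^2 - 6*c*u + 12*c + 4*u^3 + 3*u^2 - 8*u - 4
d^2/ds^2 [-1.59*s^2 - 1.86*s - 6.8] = -3.18000000000000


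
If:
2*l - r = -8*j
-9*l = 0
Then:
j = r/8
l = 0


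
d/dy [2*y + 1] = 2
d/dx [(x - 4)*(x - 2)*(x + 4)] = 3*x^2 - 4*x - 16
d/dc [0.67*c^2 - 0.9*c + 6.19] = 1.34*c - 0.9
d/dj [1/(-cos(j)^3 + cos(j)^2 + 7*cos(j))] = (-3*sin(j) + 7*sin(j)/cos(j)^2 + 2*tan(j))/(sin(j)^2 + cos(j) + 6)^2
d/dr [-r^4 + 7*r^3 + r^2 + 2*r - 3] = -4*r^3 + 21*r^2 + 2*r + 2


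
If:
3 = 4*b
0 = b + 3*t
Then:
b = 3/4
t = -1/4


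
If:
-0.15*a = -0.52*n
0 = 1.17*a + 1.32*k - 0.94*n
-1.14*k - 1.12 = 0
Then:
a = 1.44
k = -0.98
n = 0.42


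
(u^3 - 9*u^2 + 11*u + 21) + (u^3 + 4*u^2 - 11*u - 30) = 2*u^3 - 5*u^2 - 9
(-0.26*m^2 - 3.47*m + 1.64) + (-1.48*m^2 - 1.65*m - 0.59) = -1.74*m^2 - 5.12*m + 1.05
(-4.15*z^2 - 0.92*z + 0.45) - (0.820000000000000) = -4.15*z^2 - 0.92*z - 0.37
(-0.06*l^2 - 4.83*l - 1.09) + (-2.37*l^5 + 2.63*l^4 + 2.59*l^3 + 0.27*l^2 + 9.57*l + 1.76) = -2.37*l^5 + 2.63*l^4 + 2.59*l^3 + 0.21*l^2 + 4.74*l + 0.67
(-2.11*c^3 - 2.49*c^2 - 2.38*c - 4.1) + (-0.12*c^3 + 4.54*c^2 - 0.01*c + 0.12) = -2.23*c^3 + 2.05*c^2 - 2.39*c - 3.98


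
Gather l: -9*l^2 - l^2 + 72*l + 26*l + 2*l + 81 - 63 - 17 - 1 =-10*l^2 + 100*l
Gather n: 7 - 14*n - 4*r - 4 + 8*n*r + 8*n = n*(8*r - 6) - 4*r + 3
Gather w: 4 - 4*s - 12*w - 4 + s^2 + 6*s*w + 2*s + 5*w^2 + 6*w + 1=s^2 - 2*s + 5*w^2 + w*(6*s - 6) + 1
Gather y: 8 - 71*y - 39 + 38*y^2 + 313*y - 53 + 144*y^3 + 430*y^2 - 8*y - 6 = 144*y^3 + 468*y^2 + 234*y - 90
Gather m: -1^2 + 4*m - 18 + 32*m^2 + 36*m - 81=32*m^2 + 40*m - 100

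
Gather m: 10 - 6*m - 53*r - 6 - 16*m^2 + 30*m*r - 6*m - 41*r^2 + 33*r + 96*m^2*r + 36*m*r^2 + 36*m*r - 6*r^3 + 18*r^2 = m^2*(96*r - 16) + m*(36*r^2 + 66*r - 12) - 6*r^3 - 23*r^2 - 20*r + 4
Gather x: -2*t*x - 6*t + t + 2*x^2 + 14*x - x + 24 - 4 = -5*t + 2*x^2 + x*(13 - 2*t) + 20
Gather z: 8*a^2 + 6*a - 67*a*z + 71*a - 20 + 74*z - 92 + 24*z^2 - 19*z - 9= 8*a^2 + 77*a + 24*z^2 + z*(55 - 67*a) - 121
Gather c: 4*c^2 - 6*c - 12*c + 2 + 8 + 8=4*c^2 - 18*c + 18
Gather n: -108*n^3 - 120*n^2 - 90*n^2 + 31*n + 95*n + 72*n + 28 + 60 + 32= -108*n^3 - 210*n^2 + 198*n + 120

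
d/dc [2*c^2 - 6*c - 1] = 4*c - 6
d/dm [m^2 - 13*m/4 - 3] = 2*m - 13/4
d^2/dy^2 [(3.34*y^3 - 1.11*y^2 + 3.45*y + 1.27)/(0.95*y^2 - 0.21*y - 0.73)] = (3.5527136788005e-15*y^5 - 3.5527136788005e-15*y^4 + 10.711528*y^3 + 5.330472*y^2 + 23.514576*y - 0.367304)/(0.857375*y^6 - 0.568575*y^5 - 1.85079*y^4 + 0.864549*y^3 + 1.422186*y^2 - 0.335727*y - 0.389017)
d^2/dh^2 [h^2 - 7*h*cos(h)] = 7*h*cos(h) + 14*sin(h) + 2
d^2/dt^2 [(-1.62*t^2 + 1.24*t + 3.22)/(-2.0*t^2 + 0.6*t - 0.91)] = (-7.105427357601e-15*t^4 - 6.032*t^3 - 94.9704*t^2 + 36.7248*t + 10.731364)/(8.0*t^6 - 7.2*t^5 + 13.08*t^4 - 6.768*t^3 + 5.9514*t^2 - 1.49058*t + 0.753571)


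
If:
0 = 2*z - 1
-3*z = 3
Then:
No Solution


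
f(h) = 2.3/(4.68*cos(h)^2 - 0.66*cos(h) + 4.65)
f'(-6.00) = 0.08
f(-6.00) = 0.28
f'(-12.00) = 0.16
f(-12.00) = 0.31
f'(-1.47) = -0.03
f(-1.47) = 0.50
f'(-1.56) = 0.06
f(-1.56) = 0.50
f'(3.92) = 0.21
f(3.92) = 0.31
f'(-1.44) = -0.06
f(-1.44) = 0.50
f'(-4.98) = 0.17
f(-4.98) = 0.48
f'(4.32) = 0.29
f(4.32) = 0.41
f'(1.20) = 0.23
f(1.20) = 0.46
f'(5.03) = -0.21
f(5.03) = 0.47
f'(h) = 2.3*(9.36*sin(h)*cos(h) - 0.66*sin(h))/(4.68*cos(h)^2 - 0.66*cos(h) + 4.65)^2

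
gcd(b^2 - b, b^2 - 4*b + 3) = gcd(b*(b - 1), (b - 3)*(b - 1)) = b - 1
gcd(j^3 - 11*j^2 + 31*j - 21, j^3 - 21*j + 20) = j - 1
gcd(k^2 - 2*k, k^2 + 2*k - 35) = 1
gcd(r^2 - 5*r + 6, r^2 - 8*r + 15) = r - 3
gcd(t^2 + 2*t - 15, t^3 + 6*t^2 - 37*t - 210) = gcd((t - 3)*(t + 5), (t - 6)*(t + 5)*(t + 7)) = t + 5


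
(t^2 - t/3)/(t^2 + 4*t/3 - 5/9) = 3*t/(3*t + 5)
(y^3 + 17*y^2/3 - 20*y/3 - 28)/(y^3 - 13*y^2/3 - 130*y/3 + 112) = (y + 2)/(y - 8)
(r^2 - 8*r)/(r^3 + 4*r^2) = (r - 8)/(r*(r + 4))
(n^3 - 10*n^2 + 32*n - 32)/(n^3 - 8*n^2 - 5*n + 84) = (n^2 - 6*n + 8)/(n^2 - 4*n - 21)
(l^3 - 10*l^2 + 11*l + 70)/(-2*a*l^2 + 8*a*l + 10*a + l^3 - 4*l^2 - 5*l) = (-l^2 + 5*l + 14)/(2*a*l + 2*a - l^2 - l)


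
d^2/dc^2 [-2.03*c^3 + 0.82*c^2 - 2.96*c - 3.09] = 1.64 - 12.18*c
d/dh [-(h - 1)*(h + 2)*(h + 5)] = -3*h^2 - 12*h - 3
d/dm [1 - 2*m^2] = -4*m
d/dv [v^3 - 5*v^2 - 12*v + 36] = 3*v^2 - 10*v - 12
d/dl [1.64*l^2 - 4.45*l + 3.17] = 3.28*l - 4.45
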